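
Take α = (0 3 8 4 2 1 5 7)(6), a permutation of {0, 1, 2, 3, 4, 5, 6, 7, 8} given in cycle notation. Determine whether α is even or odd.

The cycle lengths are 8, 1.
A cycle is odd iff its length is even; α has 1 even-length cycle, so sgn(α) = (−1)^1 and α is odd.

odd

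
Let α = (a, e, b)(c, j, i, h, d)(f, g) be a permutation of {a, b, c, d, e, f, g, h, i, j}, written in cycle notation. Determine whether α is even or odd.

The cycle lengths are 5, 3, 2.
A cycle is odd iff its length is even; α has 1 even-length cycle, so sgn(α) = (−1)^1 and α is odd.

odd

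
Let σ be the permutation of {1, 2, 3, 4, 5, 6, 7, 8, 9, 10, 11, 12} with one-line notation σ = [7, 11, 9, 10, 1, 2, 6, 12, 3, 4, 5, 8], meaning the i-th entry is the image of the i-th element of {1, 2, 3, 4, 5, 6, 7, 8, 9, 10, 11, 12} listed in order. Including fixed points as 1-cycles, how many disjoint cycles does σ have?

4

The cycle decomposition is (1, 7, 6, 2, 11, 5)(3, 9)(4, 10)(8, 12), which has 4 cycles (counting 1-cycles).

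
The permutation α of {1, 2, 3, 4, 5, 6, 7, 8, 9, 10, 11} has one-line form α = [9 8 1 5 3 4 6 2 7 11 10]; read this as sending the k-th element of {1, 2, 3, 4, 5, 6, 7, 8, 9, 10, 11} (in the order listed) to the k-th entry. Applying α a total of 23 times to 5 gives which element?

1

Tracing 5 → 3 → … returns to 5 after 7 steps, so 5 lies in a 7-cycle (1, 9, 7, 6, 4, 5, 3).
On a 7-cycle, α^7 is the identity, so α^23 = α^2 there (23 ≡ 2 mod 7).
Stepping 2 places around the cycle: 5 → 3 → 1.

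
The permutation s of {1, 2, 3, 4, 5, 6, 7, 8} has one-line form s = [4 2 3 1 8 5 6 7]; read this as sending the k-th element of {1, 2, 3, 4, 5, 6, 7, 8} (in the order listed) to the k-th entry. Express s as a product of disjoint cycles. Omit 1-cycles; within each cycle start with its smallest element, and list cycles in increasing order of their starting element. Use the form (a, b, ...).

Iterating s from 1 gives 1 → 4 → 1; that is the 2-cycle (1, 4).
Continuing from each remaining unvisited element yields (1, 4)(5, 8, 7, 6).

(1, 4)(5, 8, 7, 6)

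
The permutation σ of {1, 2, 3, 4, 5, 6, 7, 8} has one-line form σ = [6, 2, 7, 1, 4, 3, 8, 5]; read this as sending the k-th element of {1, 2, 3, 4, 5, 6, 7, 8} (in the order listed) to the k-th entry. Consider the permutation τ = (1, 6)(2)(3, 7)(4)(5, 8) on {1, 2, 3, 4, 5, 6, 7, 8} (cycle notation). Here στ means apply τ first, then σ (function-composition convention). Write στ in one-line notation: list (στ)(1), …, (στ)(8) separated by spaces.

(στ)(x) = σ(τ(x)). Computing each image: σ(τ(1)) = σ(6) = 3, σ(τ(2)) = σ(2) = 2, σ(τ(3)) = σ(7) = 8, σ(τ(4)) = σ(4) = 1, σ(τ(5)) = σ(8) = 5, σ(τ(6)) = σ(1) = 6, σ(τ(7)) = σ(3) = 7, σ(τ(8)) = σ(5) = 4.
Hence στ = [3 2 8 1 5 6 7 4].

3 2 8 1 5 6 7 4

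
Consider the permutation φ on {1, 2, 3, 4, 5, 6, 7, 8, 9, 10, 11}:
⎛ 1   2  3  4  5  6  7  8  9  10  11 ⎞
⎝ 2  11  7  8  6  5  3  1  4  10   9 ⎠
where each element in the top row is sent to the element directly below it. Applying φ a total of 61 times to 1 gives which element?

Tracing 1 → 2 → … returns to 1 after 6 steps, so 1 lies in a 6-cycle (1 2 11 9 4 8).
Since the cycle has length 6, φ^61 acts on it the same as φ^1 (61 mod 6 = 1).
Stepping 1 place around the cycle: 1 → 2.

2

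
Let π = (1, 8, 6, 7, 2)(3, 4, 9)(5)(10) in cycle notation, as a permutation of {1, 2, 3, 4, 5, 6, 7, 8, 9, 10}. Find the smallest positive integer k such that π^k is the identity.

15

The cycle type of π is (5, 3, 1, 1).
The order of π is the least common multiple of its cycle lengths: lcm(5, 3) = 15.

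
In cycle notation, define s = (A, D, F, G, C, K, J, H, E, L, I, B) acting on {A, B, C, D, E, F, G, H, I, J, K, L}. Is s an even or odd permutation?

The cycle lengths are 12.
A cycle is odd iff its length is even; s has 1 even-length cycle, so sgn(s) = (−1)^1 and s is odd.

odd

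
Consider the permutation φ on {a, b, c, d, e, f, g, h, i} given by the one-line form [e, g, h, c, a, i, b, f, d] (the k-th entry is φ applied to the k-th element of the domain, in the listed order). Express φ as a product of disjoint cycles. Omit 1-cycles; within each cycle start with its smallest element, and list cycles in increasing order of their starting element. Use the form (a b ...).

(a e)(b g)(c h f i d)

Start at a and follow images: a → e → a, giving the cycle (a e).
Continuing from each remaining unvisited element yields (a e)(b g)(c h f i d).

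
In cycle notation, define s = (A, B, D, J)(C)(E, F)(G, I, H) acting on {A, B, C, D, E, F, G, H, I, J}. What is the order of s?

The disjoint cycles have lengths 4, 3, 2, 1.
Since disjoint cycles commute, ord(s) = lcm(4, 3, 2) = 12.

12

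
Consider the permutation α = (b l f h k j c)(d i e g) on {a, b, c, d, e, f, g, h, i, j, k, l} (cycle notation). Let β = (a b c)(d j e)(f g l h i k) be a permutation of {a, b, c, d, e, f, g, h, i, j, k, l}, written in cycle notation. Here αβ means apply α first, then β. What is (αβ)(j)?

α(j) = c, then β(c) = a; composing gives (αβ)(j) = a.

a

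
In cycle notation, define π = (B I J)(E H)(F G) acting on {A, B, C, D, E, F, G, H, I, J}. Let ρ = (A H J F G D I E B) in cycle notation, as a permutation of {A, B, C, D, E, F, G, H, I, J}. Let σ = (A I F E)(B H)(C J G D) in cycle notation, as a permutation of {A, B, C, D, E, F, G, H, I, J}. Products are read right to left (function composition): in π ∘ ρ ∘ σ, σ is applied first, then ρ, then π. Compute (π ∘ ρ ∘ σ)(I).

F

Chase I: σ(I) = F; ρ(F) = G; π(G) = F. Hence (π ∘ ρ ∘ σ)(I) = F.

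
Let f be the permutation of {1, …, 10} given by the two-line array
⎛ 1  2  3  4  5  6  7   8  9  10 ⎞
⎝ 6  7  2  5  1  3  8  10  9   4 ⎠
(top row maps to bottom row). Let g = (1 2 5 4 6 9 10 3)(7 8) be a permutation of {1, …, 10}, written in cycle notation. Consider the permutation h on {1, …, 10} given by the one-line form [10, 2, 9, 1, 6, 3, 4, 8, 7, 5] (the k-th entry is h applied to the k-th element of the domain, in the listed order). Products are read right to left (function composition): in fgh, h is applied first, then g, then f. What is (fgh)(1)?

Apply the permutations in order: h(1) = 10, then g(10) = 3, then f(3) = 2. So (fgh)(1) = 2.

2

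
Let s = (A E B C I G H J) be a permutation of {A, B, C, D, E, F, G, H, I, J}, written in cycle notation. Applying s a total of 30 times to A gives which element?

A lies in the 8-cycle (A E B C I G H J).
Since the cycle has length 8, s^30 acts on it the same as s^6 (30 mod 8 = 6).
Stepping 6 places around the cycle: A → E → B → C → I → G → H.

H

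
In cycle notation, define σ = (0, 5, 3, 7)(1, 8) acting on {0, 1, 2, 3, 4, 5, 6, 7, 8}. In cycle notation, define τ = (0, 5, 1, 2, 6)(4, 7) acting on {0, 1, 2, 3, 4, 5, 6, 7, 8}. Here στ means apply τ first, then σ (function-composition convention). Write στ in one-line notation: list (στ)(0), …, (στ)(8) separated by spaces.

For each element, apply τ then σ: 0 → 5 → 3; 1 → 2 → 2; 2 → 6 → 6; 3 → 3 → 7; 4 → 7 → 0; 5 → 1 → 8; 6 → 0 → 5; 7 → 4 → 4; 8 → 8 → 1.
Collecting the images, στ = [3 2 6 7 0 8 5 4 1].

3 2 6 7 0 8 5 4 1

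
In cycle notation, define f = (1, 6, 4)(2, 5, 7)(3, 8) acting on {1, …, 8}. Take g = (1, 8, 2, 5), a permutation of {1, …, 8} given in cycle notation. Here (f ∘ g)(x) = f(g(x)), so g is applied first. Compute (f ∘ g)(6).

4

g(6) = 6, then f(6) = 4; composing gives (f ∘ g)(6) = 4.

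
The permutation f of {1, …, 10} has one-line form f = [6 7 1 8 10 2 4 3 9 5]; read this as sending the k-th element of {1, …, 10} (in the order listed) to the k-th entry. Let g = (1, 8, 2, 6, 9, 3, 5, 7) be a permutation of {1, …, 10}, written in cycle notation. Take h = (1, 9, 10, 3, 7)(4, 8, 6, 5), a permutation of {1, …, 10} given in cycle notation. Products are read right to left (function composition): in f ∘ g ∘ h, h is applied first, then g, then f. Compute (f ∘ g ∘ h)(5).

Apply the permutations in order: h(5) = 4, then g(4) = 4, then f(4) = 8. So (f ∘ g ∘ h)(5) = 8.

8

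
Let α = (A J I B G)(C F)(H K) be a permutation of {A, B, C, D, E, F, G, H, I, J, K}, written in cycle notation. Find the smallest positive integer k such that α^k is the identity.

The cycle type of α is (5, 2, 2, 1, 1).
Since disjoint cycles commute, ord(α) = lcm(5, 2, 2) = 10.

10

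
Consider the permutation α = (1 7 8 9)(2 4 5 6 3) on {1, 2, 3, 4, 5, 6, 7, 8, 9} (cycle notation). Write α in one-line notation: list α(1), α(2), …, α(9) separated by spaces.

7 4 2 5 6 3 8 9 1

Reading each image from the cycles: 1↦7, 2↦4, 3↦2, 4↦5, 5↦6, 6↦3, 7↦8, 8↦9, 9↦1.
Listing these in domain order gives 7 4 2 5 6 3 8 9 1.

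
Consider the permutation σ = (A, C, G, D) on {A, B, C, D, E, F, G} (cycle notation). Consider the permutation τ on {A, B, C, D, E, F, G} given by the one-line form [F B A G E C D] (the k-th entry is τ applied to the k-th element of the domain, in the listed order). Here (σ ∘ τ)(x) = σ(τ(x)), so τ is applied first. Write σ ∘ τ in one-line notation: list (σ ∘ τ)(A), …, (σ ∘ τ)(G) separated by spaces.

F B C D E G A

Chase each element through τ then σ: A → F → F; B → B → B; C → A → C; D → G → D; E → E → E; F → C → G; G → D → A.
Collecting the images, σ ∘ τ = [F B C D E G A].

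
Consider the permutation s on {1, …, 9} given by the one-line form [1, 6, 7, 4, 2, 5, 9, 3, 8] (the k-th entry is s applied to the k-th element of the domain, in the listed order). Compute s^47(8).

Tracing 8 → 3 → … returns to 8 after 4 steps, so 8 lies in a 4-cycle (3 7 9 8).
Since the cycle has length 4, s^47 acts on it the same as s^3 (47 mod 4 = 3).
Stepping 3 places around the cycle: 8 → 3 → 7 → 9.

9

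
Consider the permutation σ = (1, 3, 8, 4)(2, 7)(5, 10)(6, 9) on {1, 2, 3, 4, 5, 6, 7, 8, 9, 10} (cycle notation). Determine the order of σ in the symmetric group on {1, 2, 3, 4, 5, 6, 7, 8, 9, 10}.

The disjoint cycles have lengths 4, 2, 2, 2.
Since disjoint cycles commute, ord(σ) = lcm(4, 2, 2, 2) = 4.

4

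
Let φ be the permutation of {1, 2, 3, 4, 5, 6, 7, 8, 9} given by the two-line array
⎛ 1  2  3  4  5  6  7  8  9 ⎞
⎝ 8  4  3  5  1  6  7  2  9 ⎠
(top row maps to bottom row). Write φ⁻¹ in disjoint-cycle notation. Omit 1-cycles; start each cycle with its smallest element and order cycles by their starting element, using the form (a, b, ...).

The cycle decomposition of φ is (1, 8, 2, 4, 5).
The inverse reverses every cycle; in canonical form, φ⁻¹ = (1, 5, 4, 2, 8).

(1, 5, 4, 2, 8)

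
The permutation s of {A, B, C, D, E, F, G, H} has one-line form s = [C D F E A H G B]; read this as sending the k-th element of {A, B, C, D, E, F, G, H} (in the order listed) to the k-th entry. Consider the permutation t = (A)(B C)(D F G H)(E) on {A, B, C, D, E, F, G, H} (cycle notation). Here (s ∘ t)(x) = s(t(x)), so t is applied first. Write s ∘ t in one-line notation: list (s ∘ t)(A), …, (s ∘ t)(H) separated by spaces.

C F D H A G B E

For each element, apply t then s: A → A → C; B → C → F; C → B → D; D → F → H; E → E → A; F → G → G; G → H → B; H → D → E.
Collecting the images, s ∘ t = [C F D H A G B E].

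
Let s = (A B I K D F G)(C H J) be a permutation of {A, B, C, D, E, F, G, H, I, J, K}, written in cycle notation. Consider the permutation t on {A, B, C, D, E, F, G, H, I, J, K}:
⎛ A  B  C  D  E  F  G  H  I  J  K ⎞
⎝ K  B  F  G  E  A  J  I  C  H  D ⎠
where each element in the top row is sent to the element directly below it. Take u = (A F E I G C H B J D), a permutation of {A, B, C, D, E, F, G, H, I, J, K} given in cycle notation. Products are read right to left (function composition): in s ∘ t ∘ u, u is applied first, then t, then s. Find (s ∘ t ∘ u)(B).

Chase B: u(B) = J; t(J) = H; s(H) = J. Hence (s ∘ t ∘ u)(B) = J.

J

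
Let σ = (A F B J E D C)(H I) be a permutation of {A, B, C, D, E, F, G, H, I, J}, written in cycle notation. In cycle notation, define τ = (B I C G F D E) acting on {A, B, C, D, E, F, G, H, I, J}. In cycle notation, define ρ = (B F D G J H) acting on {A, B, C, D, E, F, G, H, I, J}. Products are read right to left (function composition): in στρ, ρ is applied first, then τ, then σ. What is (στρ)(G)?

E

Apply the permutations in order: ρ(G) = J, then τ(J) = J, then σ(J) = E. So (στρ)(G) = E.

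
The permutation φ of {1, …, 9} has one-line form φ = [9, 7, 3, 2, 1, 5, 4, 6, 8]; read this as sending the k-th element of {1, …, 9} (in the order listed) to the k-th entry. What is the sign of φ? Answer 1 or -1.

1

In disjoint-cycle form the cycle lengths are 5, 3, 1.
A cycle is odd iff its length is even; φ has 0 even-length cycles, so sgn(φ) = (−1)^0 and φ is even.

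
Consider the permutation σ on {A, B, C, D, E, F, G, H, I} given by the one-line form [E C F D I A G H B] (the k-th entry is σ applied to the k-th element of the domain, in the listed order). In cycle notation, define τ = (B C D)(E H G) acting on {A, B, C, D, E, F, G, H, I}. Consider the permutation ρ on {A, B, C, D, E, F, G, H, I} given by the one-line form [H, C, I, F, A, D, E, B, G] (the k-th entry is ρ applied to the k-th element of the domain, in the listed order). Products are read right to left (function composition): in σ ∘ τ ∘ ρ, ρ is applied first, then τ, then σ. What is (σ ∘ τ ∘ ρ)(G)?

Apply the permutations in order: ρ(G) = E, then τ(E) = H, then σ(H) = H. So (σ ∘ τ ∘ ρ)(G) = H.

H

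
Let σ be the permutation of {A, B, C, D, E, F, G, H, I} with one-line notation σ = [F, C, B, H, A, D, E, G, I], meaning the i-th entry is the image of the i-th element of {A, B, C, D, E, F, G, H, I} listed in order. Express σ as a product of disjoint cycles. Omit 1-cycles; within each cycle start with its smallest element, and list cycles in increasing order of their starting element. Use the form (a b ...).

Start at A and follow images: A → F → D → H → G → E → A, giving the cycle (A F D H G E).
Repeating from the next unused element and collecting all non-trivial cycles gives (A F D H G E)(B C).

(A F D H G E)(B C)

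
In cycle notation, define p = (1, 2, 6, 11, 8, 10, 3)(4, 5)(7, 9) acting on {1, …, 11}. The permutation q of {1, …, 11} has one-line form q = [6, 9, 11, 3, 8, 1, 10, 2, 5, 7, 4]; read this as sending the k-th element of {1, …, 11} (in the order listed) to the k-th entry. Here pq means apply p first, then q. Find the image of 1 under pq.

(pq)(1) = q(p(1)). p(1) = 2, then q(2) = 9. So (pq)(1) = 9.

9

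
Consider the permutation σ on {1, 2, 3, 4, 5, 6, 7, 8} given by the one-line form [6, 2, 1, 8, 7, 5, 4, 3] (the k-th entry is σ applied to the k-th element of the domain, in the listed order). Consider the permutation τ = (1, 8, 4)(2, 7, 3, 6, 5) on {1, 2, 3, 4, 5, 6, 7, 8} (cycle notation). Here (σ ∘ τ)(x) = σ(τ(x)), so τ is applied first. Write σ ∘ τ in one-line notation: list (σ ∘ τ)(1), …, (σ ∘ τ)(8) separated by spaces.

Chase each element through τ then σ: 1 → 8 → 3; 2 → 7 → 4; 3 → 6 → 5; 4 → 1 → 6; 5 → 2 → 2; 6 → 5 → 7; 7 → 3 → 1; 8 → 4 → 8.
So σ ∘ τ in one-line form is 3 4 5 6 2 7 1 8.

3 4 5 6 2 7 1 8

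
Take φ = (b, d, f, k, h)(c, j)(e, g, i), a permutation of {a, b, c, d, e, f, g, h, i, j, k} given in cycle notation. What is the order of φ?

The disjoint cycles have lengths 5, 3, 2, 1.
The order is lcm(5, 3, 2) = 30.

30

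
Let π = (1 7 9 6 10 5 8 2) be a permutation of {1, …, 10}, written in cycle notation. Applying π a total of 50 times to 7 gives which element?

7 lies in the 8-cycle (1 7 9 6 10 5 8 2).
On an 8-cycle, π^8 is the identity, so π^50 = π^2 there (50 ≡ 2 mod 8).
Stepping 2 places around the cycle: 7 → 9 → 6.

6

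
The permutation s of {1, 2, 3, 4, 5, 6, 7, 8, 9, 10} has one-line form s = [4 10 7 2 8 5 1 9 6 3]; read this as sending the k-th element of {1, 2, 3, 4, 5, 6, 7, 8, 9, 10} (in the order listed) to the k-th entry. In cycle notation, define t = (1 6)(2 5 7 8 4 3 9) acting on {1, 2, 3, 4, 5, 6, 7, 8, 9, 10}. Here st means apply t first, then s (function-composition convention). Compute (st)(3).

6

First apply t: t(3) = 9, then s(9) = 6. Thus (st)(3) = 6.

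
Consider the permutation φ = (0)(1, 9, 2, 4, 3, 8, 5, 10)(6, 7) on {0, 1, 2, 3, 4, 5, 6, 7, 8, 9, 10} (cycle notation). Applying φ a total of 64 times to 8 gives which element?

8 lies in the 8-cycle (1, 9, 2, 4, 3, 8, 5, 10).
On an 8-cycle, φ^8 is the identity, so φ^64 = φ^0 there (64 ≡ 0 mod 8).
So φ^64(8) = 8.

8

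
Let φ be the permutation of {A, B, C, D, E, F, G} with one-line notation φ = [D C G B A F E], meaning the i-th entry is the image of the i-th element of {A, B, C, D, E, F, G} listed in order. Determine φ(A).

D

A is element number 1 of the domain, and entry number 1 of the one-line form is D, so φ(A) = D.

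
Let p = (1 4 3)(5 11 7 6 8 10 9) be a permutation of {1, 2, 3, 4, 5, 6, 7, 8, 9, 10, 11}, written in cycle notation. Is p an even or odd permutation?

even

The cycle lengths are 7, 3, 1.
A cycle is odd iff its length is even; p has 0 even-length cycles, so sgn(p) = (−1)^0 and p is even.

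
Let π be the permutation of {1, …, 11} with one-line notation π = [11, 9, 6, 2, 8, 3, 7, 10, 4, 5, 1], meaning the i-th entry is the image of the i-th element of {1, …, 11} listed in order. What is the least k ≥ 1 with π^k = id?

The disjoint-cycle form of π has cycle lengths 3, 3, 2, 2, 1.
Since disjoint cycles commute, ord(π) = lcm(3, 3, 2, 2) = 6.

6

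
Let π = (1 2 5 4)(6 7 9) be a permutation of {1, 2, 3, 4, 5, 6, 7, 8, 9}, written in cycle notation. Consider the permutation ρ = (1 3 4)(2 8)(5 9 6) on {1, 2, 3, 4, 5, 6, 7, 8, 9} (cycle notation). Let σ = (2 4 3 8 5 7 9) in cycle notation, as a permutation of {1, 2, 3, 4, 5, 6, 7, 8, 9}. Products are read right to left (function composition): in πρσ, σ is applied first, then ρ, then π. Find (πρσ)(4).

1

Apply the permutations in order: σ(4) = 3, then ρ(3) = 4, then π(4) = 1. So (πρσ)(4) = 1.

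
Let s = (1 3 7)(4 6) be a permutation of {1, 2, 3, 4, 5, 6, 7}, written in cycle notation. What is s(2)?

2

2 does not appear in any cycle of s, so it is a fixed point: s(2) = 2.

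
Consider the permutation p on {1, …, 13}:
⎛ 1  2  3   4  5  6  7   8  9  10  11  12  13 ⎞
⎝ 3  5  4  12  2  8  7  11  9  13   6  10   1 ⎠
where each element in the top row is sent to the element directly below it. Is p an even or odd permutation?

even

In disjoint-cycle form the cycle lengths are 6, 3, 2, 1, 1.
A cycle of length ℓ contributes ℓ−1 transpositions, so p is a product of 5 + 2 + 1 = 8 transpositions — even.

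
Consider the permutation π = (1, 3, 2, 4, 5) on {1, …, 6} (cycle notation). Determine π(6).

6 does not appear in any cycle of π, so it is a fixed point: π(6) = 6.

6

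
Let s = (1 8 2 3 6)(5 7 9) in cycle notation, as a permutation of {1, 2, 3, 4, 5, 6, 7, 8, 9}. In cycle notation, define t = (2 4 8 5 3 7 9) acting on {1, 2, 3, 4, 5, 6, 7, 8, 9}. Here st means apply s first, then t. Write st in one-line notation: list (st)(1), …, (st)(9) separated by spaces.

Chase each element through s then t: 1 → 8 → 5; 2 → 3 → 7; 3 → 6 → 6; 4 → 4 → 8; 5 → 7 → 9; 6 → 1 → 1; 7 → 9 → 2; 8 → 2 → 4; 9 → 5 → 3.
Collecting the images, st = [5 7 6 8 9 1 2 4 3].

5 7 6 8 9 1 2 4 3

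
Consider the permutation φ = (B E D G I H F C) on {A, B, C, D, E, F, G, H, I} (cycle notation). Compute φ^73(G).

I

G lies in the 8-cycle (B E D G I H F C).
Powers repeat with period 8 on this cycle, and 73 mod 8 = 1, so φ^73(G) = φ^1(G).
Stepping 1 place around the cycle: G → I.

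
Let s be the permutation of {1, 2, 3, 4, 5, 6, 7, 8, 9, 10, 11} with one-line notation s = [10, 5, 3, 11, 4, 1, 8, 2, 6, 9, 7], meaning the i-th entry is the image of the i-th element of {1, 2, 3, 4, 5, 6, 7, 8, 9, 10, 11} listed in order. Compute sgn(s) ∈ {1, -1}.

1

In disjoint-cycle form the cycle lengths are 6, 4, 1.
A cycle of length ℓ contributes ℓ−1 transpositions, so s is a product of 5 + 3 = 8 transpositions — even.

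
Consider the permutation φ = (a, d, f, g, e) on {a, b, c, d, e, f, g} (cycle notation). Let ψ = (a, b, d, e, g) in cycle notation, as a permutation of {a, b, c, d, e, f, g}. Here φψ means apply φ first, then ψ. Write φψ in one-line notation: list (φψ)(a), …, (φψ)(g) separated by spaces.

For each element, apply φ then ψ: a → d → e; b → b → d; c → c → c; d → f → f; e → a → b; f → g → a; g → e → g.
So φψ in one-line form is e d c f b a g.

e d c f b a g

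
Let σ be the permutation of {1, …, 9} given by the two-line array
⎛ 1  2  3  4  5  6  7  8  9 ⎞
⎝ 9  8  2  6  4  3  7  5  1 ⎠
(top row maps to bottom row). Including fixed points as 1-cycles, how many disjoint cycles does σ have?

The cycle decomposition is (1, 9)(2, 8, 5, 4, 6, 3)(7), which has 3 cycles (counting 1-cycles).

3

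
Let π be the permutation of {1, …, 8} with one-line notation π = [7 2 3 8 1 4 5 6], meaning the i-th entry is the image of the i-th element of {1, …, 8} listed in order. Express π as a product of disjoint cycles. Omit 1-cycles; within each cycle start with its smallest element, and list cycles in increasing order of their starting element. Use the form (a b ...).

Iterating π from 1 gives 1 → 7 → 5 → 1; that is the 3-cycle (1 7 5).
Repeating from the next unused element and collecting all non-trivial cycles gives (1 7 5)(4 8 6).

(1 7 5)(4 8 6)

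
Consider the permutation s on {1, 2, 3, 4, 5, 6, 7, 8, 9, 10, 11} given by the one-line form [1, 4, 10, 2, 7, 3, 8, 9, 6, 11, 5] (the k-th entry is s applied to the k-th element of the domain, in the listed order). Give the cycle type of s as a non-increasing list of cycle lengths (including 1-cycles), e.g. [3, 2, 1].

[8, 2, 1]

The disjoint cycles are (1)(2, 4)(3, 10, 11, 5, 7, 8, 9, 6), with lengths 8, 2, 1 in non-increasing order.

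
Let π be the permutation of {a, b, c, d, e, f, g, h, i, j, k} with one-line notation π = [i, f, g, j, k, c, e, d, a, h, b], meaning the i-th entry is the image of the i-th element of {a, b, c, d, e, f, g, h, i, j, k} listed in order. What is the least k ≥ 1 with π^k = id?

Decomposing into disjoint cycles gives cycle lengths 6, 3, 2.
The order is lcm(6, 3, 2) = 6.

6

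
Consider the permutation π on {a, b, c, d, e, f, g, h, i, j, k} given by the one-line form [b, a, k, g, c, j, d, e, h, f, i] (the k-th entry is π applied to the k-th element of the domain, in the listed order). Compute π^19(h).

i

Tracing h → e → … returns to h after 5 steps, so h lies in a 5-cycle (c, k, i, h, e).
Since the cycle has length 5, π^19 acts on it the same as π^4 (19 mod 5 = 4).
Advancing 4 steps from h: h → e → c → k → i.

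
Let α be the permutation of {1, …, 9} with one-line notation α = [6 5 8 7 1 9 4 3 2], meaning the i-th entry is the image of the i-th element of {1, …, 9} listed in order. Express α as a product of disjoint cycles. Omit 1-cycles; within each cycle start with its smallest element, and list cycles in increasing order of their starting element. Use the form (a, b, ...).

Iterating α from 1 gives 1 → 6 → 9 → 2 → 5 → 1; that is the 5-cycle (1, 6, 9, 2, 5).
Repeating from the next unused element and collecting all non-trivial cycles gives (1, 6, 9, 2, 5)(3, 8)(4, 7).

(1, 6, 9, 2, 5)(3, 8)(4, 7)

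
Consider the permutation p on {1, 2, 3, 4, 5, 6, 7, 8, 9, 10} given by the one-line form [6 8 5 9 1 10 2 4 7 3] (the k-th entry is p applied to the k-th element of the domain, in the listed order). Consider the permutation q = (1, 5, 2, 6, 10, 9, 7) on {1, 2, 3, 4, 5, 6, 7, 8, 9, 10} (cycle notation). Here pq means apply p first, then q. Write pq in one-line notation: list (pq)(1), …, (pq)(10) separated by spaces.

10 8 2 7 5 9 6 4 1 3

(pq)(x) = q(p(x)). Computing each image: q(p(1)) = q(6) = 10, q(p(2)) = q(8) = 8, q(p(3)) = q(5) = 2, q(p(4)) = q(9) = 7, q(p(5)) = q(1) = 5, q(p(6)) = q(10) = 9, q(p(7)) = q(2) = 6, q(p(8)) = q(4) = 4, q(p(9)) = q(7) = 1, q(p(10)) = q(3) = 3.
Hence pq = [10 8 2 7 5 9 6 4 1 3].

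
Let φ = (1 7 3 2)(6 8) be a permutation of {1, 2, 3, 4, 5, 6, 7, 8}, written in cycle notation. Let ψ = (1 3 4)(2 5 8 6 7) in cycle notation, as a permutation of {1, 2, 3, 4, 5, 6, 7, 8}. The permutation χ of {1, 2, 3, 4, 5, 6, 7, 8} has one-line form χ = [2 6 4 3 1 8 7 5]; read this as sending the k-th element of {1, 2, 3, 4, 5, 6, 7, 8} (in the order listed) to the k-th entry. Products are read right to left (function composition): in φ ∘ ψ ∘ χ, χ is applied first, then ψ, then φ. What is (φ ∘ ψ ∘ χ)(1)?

(φ ∘ ψ ∘ χ)(1) = φ(ψ(χ(1))). χ(1) = 2, then ψ(2) = 5, then φ(5) = 5, so the result is 5.

5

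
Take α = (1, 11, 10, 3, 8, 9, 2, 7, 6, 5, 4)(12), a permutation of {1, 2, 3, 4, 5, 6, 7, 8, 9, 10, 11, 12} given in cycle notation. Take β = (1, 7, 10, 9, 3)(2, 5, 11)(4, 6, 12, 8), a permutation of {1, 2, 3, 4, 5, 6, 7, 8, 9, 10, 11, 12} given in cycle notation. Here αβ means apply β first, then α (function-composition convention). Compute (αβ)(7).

(αβ)(7) = α(β(7)). β(7) = 10, then α(10) = 3. So (αβ)(7) = 3.

3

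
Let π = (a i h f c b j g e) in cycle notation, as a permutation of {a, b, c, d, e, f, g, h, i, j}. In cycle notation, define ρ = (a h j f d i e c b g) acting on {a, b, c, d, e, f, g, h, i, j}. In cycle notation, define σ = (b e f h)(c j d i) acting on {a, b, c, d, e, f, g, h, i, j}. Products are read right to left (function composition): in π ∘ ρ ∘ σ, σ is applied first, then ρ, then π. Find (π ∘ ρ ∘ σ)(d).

Apply the permutations in order: σ(d) = i, then ρ(i) = e, then π(e) = a. So (π ∘ ρ ∘ σ)(d) = a.

a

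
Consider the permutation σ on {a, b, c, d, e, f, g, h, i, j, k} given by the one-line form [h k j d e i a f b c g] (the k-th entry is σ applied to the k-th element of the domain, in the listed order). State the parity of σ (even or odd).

odd

In disjoint-cycle form the cycle lengths are 7, 2, 1, 1.
A cycle of length ℓ contributes ℓ−1 transpositions, so σ is a product of 6 + 1 = 7 transpositions — odd.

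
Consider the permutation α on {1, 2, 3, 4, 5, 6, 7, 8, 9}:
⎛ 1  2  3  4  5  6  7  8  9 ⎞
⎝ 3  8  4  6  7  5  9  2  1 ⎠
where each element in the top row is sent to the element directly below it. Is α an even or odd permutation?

odd

In disjoint-cycle form the cycle lengths are 7, 2.
A cycle of length ℓ contributes ℓ−1 transpositions, so α is a product of 6 + 1 = 7 transpositions — odd.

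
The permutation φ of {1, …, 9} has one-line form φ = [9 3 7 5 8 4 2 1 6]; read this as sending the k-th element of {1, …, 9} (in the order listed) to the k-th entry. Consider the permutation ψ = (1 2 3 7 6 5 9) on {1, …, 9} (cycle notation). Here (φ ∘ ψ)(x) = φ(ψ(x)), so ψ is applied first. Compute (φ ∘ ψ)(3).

ψ(3) = 7, then φ(7) = 2; composing gives (φ ∘ ψ)(3) = 2.

2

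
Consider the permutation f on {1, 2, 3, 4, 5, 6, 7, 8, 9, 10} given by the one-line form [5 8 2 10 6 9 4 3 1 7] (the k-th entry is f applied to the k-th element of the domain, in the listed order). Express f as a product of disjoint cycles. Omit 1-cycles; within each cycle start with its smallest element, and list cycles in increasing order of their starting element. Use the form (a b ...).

From 1: 1 → 5 → 6 → 9 → 1, closing the cycle (1 5 6 9).
Repeating from the next unused element and collecting all non-trivial cycles gives (1 5 6 9)(2 8 3)(4 10 7).

(1 5 6 9)(2 8 3)(4 10 7)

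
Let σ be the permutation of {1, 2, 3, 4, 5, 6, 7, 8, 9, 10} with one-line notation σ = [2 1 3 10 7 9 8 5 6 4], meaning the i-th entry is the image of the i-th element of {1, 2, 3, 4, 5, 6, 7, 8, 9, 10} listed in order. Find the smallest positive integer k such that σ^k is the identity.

Writing σ as disjoint cycles, the cycle lengths are 3, 2, 2, 2, 1.
The order is lcm(3, 2, 2, 2) = 6.

6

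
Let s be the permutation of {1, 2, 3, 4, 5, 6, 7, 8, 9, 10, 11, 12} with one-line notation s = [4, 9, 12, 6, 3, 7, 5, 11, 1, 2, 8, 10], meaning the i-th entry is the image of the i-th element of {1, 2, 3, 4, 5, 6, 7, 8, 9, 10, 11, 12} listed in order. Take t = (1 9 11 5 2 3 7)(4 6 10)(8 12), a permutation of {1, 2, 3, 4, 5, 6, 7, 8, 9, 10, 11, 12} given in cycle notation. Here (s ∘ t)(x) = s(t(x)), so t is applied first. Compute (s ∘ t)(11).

First apply t: t(11) = 5, then s(5) = 3. Thus (s ∘ t)(11) = 3.

3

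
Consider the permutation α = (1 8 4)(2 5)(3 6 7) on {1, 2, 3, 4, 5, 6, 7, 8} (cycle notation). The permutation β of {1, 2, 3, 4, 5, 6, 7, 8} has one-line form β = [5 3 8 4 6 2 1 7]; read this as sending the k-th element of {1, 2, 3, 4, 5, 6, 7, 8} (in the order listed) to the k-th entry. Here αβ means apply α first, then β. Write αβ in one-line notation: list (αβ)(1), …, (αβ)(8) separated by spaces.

7 6 2 5 3 1 8 4

(αβ)(x) = β(α(x)). Computing each image: β(α(1)) = β(8) = 7, β(α(2)) = β(5) = 6, β(α(3)) = β(6) = 2, β(α(4)) = β(1) = 5, β(α(5)) = β(2) = 3, β(α(6)) = β(7) = 1, β(α(7)) = β(3) = 8, β(α(8)) = β(4) = 4.
Hence αβ = [7 6 2 5 3 1 8 4].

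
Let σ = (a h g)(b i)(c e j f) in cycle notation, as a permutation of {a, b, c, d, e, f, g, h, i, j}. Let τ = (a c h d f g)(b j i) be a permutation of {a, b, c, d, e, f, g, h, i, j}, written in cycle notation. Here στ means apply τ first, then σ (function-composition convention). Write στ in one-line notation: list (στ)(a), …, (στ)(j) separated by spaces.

e f g c j a h d i b

(στ)(x) = σ(τ(x)). Computing each image: σ(τ(a)) = σ(c) = e, σ(τ(b)) = σ(j) = f, σ(τ(c)) = σ(h) = g, σ(τ(d)) = σ(f) = c, σ(τ(e)) = σ(e) = j, σ(τ(f)) = σ(g) = a, σ(τ(g)) = σ(a) = h, σ(τ(h)) = σ(d) = d, σ(τ(i)) = σ(b) = i, σ(τ(j)) = σ(i) = b.
Hence στ = [e f g c j a h d i b].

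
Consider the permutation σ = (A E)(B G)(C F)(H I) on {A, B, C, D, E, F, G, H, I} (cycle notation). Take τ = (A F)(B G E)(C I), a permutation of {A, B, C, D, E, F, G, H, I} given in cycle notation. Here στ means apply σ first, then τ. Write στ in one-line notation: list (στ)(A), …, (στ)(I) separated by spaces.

B E A D F I G C H

(στ)(x) = τ(σ(x)). Computing each image: τ(σ(A)) = τ(E) = B, τ(σ(B)) = τ(G) = E, τ(σ(C)) = τ(F) = A, τ(σ(D)) = τ(D) = D, τ(σ(E)) = τ(A) = F, τ(σ(F)) = τ(C) = I, τ(σ(G)) = τ(B) = G, τ(σ(H)) = τ(I) = C, τ(σ(I)) = τ(H) = H.
Hence στ = [B E A D F I G C H].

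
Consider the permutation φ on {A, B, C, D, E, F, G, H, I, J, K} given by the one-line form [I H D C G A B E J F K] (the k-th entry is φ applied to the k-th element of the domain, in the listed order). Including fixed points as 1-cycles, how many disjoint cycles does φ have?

The cycle decomposition is (A, I, J, F)(B, H, E, G)(C, D)(K), which has 4 cycles (counting 1-cycles).

4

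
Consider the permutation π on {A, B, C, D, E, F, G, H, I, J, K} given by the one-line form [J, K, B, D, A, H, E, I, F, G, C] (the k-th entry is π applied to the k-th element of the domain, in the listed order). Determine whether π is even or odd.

odd

In disjoint-cycle form the cycle lengths are 4, 3, 3, 1.
A cycle of length ℓ contributes ℓ−1 transpositions, so π is a product of 3 + 2 + 2 = 7 transpositions — odd.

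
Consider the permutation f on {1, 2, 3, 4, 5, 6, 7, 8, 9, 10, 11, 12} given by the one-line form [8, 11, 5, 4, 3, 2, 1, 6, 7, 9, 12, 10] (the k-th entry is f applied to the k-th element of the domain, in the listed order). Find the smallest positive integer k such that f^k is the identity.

18

Decomposing into disjoint cycles gives cycle lengths 9, 2, 1.
The order is lcm(9, 2) = 18.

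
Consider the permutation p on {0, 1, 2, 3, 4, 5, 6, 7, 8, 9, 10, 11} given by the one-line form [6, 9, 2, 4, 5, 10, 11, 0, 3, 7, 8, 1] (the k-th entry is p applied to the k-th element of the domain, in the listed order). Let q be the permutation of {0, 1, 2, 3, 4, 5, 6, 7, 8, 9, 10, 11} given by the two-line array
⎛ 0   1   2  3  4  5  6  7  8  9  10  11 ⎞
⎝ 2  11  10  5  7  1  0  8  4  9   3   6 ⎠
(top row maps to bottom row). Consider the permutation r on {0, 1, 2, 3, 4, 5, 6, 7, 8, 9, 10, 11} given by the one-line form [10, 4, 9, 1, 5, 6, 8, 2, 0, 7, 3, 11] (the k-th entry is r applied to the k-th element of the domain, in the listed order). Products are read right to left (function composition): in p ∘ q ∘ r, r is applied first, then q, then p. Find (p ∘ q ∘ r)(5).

Chase 5: r(5) = 6; q(6) = 0; p(0) = 6. Hence (p ∘ q ∘ r)(5) = 6.

6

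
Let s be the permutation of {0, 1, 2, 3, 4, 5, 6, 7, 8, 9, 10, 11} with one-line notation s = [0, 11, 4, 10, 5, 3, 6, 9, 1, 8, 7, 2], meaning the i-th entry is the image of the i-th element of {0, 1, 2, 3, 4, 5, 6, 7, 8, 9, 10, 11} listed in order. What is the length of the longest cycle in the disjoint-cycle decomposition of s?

Decomposing into disjoint cycles gives (1 11 2 4 5 3 10 7 9 8); the longest has length 10.

10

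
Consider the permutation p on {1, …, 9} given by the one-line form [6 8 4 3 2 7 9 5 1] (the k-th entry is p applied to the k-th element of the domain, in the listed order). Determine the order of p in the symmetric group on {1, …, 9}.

Writing p as disjoint cycles, the cycle lengths are 4, 3, 2.
The order is lcm(4, 3, 2) = 12.

12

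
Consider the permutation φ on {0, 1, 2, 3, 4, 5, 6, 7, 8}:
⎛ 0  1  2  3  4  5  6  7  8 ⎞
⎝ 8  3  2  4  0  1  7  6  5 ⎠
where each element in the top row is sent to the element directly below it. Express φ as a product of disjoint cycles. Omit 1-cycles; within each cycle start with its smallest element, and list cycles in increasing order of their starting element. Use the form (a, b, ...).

Start at 0 and follow images: 0 → 8 → 5 → 1 → 3 → 4 → 0, giving the cycle (0, 8, 5, 1, 3, 4).
Repeating from the next unused element and collecting all non-trivial cycles gives (0, 8, 5, 1, 3, 4)(6, 7).

(0, 8, 5, 1, 3, 4)(6, 7)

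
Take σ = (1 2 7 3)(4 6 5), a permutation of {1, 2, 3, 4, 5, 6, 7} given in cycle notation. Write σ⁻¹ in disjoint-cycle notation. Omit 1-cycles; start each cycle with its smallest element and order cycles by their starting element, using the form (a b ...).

If σ sends a → b within a cycle, σ⁻¹ sends b → a; equivalently, reverse each cycle.
After reversing and putting each cycle's least element first, σ⁻¹ = (1 3 7 2)(4 5 6).

(1 3 7 2)(4 5 6)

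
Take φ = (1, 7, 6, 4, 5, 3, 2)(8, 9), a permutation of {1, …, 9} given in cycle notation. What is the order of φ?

14

The cycle type of φ is (7, 2).
The order is lcm(7, 2) = 14.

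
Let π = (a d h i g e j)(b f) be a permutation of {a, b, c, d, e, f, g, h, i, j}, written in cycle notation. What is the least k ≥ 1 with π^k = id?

14

The cycle type of π is (7, 2, 1).
The order is lcm(7, 2) = 14.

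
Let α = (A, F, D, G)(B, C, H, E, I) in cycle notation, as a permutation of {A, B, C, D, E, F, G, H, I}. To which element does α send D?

G

In the cycle (A, F, D, G), D is followed by G, so α(D) = G.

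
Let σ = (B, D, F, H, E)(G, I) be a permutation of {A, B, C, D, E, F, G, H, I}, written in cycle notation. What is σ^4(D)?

B

D lies in the 5-cycle (B, D, F, H, E).
Advancing 4 steps from D: D → F → H → E → B.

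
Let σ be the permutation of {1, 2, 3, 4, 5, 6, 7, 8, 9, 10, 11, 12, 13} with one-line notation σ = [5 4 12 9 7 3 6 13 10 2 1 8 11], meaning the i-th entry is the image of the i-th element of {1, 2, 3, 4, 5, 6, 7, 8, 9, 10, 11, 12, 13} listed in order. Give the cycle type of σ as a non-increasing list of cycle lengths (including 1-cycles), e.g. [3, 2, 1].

[9, 4]

The disjoint cycles are (1 5 7 6 3 12 8 13 11)(2 4 9 10), with lengths 9, 4 in non-increasing order.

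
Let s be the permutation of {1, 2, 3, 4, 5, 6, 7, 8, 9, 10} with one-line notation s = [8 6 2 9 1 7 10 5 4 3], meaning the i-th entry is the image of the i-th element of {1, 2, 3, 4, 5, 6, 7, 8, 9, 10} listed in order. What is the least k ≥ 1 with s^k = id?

30

Decomposing into disjoint cycles gives cycle lengths 5, 3, 2.
The order is lcm(5, 3, 2) = 30.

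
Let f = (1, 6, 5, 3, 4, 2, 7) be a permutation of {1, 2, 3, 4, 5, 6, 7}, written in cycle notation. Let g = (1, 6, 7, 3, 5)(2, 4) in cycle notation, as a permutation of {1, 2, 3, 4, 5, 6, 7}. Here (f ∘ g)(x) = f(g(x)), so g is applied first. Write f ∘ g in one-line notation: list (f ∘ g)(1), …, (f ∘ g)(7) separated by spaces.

(f ∘ g)(x) = f(g(x)). Computing each image: f(g(1)) = f(6) = 5, f(g(2)) = f(4) = 2, f(g(3)) = f(5) = 3, f(g(4)) = f(2) = 7, f(g(5)) = f(1) = 6, f(g(6)) = f(7) = 1, f(g(7)) = f(3) = 4.
Hence f ∘ g = [5 2 3 7 6 1 4].

5 2 3 7 6 1 4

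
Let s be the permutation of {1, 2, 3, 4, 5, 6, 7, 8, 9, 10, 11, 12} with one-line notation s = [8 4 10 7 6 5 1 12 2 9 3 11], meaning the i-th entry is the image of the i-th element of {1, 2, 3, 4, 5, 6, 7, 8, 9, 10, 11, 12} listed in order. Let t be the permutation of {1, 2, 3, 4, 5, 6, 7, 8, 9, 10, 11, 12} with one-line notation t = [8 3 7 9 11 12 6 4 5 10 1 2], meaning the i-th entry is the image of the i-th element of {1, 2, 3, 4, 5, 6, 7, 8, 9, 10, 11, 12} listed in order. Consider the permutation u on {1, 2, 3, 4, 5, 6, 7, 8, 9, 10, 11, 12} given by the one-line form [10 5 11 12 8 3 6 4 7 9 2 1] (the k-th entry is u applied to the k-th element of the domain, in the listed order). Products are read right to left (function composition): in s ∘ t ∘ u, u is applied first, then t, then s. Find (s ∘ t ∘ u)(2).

Chase 2: u(2) = 5; t(5) = 11; s(11) = 3. Hence (s ∘ t ∘ u)(2) = 3.

3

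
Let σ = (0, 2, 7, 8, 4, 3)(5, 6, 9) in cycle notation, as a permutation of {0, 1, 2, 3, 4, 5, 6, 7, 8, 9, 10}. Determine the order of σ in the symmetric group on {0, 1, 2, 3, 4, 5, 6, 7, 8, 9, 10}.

The cycle type of σ is (6, 3, 1, 1).
The order of σ is the least common multiple of its cycle lengths: lcm(6, 3) = 6.

6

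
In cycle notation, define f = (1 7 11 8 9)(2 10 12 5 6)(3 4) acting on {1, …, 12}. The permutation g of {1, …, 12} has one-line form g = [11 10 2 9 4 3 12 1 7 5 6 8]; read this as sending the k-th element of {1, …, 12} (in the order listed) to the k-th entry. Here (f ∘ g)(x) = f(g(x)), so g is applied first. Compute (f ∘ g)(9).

11

(f ∘ g)(9) = f(g(9)). g(9) = 7, then f(7) = 11. So (f ∘ g)(9) = 11.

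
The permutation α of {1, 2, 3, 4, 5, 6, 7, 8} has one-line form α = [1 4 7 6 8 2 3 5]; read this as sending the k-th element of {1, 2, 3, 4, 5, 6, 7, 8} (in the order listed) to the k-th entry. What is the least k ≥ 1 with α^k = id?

Writing α as disjoint cycles, the cycle lengths are 3, 2, 2, 1.
Since disjoint cycles commute, ord(α) = lcm(3, 2, 2) = 6.

6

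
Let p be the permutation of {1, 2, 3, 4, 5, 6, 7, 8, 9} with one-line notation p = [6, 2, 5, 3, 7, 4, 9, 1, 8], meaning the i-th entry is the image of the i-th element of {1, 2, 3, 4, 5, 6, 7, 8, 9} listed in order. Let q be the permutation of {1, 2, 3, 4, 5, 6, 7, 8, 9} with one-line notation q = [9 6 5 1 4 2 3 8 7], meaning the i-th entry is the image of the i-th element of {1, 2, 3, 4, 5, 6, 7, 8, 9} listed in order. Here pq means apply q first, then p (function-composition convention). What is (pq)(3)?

q(3) = 5, then p(5) = 7; composing gives (pq)(3) = 7.

7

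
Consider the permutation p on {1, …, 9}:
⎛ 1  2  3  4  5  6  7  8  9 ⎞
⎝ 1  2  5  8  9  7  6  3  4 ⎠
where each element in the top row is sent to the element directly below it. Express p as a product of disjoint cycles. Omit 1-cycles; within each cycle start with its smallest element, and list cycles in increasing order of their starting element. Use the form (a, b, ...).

(3, 5, 9, 4, 8)(6, 7)

Start at 3 and follow images: 3 → 5 → 9 → 4 → 8 → 3, giving the cycle (3, 5, 9, 4, 8).
Continuing from each remaining unvisited element yields (3, 5, 9, 4, 8)(6, 7).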